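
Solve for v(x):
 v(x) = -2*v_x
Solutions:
 v(x) = C1*exp(-x/2)


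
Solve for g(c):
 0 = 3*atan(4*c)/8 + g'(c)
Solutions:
 g(c) = C1 - 3*c*atan(4*c)/8 + 3*log(16*c^2 + 1)/64


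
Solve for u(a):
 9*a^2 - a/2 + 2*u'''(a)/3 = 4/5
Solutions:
 u(a) = C1 + C2*a + C3*a^2 - 9*a^5/40 + a^4/32 + a^3/5


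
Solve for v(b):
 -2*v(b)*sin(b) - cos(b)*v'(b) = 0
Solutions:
 v(b) = C1*cos(b)^2


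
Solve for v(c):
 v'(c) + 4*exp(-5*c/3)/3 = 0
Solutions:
 v(c) = C1 + 4*exp(-5*c/3)/5


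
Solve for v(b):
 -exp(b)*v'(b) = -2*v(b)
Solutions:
 v(b) = C1*exp(-2*exp(-b))


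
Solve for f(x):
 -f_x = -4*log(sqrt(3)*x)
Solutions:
 f(x) = C1 + 4*x*log(x) - 4*x + x*log(9)


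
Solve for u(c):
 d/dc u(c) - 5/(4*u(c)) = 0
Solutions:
 u(c) = -sqrt(C1 + 10*c)/2
 u(c) = sqrt(C1 + 10*c)/2


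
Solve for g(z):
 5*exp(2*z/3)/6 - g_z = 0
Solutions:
 g(z) = C1 + 5*exp(2*z/3)/4


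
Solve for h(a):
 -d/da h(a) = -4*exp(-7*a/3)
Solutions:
 h(a) = C1 - 12*exp(-7*a/3)/7


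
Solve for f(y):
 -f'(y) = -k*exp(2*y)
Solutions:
 f(y) = C1 + k*exp(2*y)/2


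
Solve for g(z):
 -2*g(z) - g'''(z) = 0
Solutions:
 g(z) = C3*exp(-2^(1/3)*z) + (C1*sin(2^(1/3)*sqrt(3)*z/2) + C2*cos(2^(1/3)*sqrt(3)*z/2))*exp(2^(1/3)*z/2)


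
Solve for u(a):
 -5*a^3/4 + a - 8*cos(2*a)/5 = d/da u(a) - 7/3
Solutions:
 u(a) = C1 - 5*a^4/16 + a^2/2 + 7*a/3 - 8*sin(a)*cos(a)/5


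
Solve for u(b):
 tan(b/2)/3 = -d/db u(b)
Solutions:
 u(b) = C1 + 2*log(cos(b/2))/3


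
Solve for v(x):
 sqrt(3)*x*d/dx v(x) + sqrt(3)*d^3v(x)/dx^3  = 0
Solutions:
 v(x) = C1 + Integral(C2*airyai(-x) + C3*airybi(-x), x)


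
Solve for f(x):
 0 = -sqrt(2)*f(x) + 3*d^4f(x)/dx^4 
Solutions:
 f(x) = C1*exp(-2^(1/8)*3^(3/4)*x/3) + C2*exp(2^(1/8)*3^(3/4)*x/3) + C3*sin(2^(1/8)*3^(3/4)*x/3) + C4*cos(2^(1/8)*3^(3/4)*x/3)


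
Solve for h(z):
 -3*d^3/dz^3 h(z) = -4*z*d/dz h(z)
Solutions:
 h(z) = C1 + Integral(C2*airyai(6^(2/3)*z/3) + C3*airybi(6^(2/3)*z/3), z)


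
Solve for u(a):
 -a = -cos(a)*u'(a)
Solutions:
 u(a) = C1 + Integral(a/cos(a), a)


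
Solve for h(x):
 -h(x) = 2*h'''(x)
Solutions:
 h(x) = C3*exp(-2^(2/3)*x/2) + (C1*sin(2^(2/3)*sqrt(3)*x/4) + C2*cos(2^(2/3)*sqrt(3)*x/4))*exp(2^(2/3)*x/4)


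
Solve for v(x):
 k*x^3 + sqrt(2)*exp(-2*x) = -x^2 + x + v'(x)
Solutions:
 v(x) = C1 + k*x^4/4 + x^3/3 - x^2/2 - sqrt(2)*exp(-2*x)/2


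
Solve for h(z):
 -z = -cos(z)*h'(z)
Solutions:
 h(z) = C1 + Integral(z/cos(z), z)


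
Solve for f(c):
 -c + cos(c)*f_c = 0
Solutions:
 f(c) = C1 + Integral(c/cos(c), c)


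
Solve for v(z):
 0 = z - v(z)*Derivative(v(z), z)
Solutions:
 v(z) = -sqrt(C1 + z^2)
 v(z) = sqrt(C1 + z^2)


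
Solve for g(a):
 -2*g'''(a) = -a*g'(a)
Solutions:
 g(a) = C1 + Integral(C2*airyai(2^(2/3)*a/2) + C3*airybi(2^(2/3)*a/2), a)


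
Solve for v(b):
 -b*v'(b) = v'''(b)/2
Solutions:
 v(b) = C1 + Integral(C2*airyai(-2^(1/3)*b) + C3*airybi(-2^(1/3)*b), b)


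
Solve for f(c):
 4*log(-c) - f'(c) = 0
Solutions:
 f(c) = C1 + 4*c*log(-c) - 4*c


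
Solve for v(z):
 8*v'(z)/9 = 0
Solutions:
 v(z) = C1


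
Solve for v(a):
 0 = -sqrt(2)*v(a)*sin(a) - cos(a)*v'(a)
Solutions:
 v(a) = C1*cos(a)^(sqrt(2))


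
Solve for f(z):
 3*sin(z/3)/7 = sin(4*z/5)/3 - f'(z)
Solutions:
 f(z) = C1 + 9*cos(z/3)/7 - 5*cos(4*z/5)/12


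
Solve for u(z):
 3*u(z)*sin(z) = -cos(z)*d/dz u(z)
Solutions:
 u(z) = C1*cos(z)^3


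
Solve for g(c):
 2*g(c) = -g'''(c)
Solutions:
 g(c) = C3*exp(-2^(1/3)*c) + (C1*sin(2^(1/3)*sqrt(3)*c/2) + C2*cos(2^(1/3)*sqrt(3)*c/2))*exp(2^(1/3)*c/2)


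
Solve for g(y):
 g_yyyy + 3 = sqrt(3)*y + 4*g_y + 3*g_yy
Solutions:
 g(y) = C1 + C2*exp(-y*((sqrt(3) + 2)^(-1/3) + (sqrt(3) + 2)^(1/3))/2)*sin(sqrt(3)*y*(-(sqrt(3) + 2)^(1/3) + (sqrt(3) + 2)^(-1/3))/2) + C3*exp(-y*((sqrt(3) + 2)^(-1/3) + (sqrt(3) + 2)^(1/3))/2)*cos(sqrt(3)*y*(-(sqrt(3) + 2)^(1/3) + (sqrt(3) + 2)^(-1/3))/2) + C4*exp(y*((sqrt(3) + 2)^(-1/3) + (sqrt(3) + 2)^(1/3))) - sqrt(3)*y^2/8 + 3*sqrt(3)*y/16 + 3*y/4


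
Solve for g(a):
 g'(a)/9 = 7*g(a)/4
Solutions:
 g(a) = C1*exp(63*a/4)


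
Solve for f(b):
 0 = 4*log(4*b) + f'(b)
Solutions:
 f(b) = C1 - 4*b*log(b) - b*log(256) + 4*b


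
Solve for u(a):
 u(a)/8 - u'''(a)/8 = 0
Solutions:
 u(a) = C3*exp(a) + (C1*sin(sqrt(3)*a/2) + C2*cos(sqrt(3)*a/2))*exp(-a/2)


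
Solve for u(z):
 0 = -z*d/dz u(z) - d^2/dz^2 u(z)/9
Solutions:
 u(z) = C1 + C2*erf(3*sqrt(2)*z/2)


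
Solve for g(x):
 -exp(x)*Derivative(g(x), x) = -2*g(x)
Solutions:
 g(x) = C1*exp(-2*exp(-x))


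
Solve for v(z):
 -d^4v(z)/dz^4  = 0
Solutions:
 v(z) = C1 + C2*z + C3*z^2 + C4*z^3


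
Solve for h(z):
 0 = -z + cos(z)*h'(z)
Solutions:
 h(z) = C1 + Integral(z/cos(z), z)


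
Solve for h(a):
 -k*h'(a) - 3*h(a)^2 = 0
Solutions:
 h(a) = k/(C1*k + 3*a)


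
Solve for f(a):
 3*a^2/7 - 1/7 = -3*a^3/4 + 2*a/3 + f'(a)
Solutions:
 f(a) = C1 + 3*a^4/16 + a^3/7 - a^2/3 - a/7


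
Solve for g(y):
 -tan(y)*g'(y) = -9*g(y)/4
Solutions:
 g(y) = C1*sin(y)^(9/4)


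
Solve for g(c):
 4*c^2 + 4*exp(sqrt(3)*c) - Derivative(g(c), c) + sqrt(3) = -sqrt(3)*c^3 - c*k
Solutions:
 g(c) = C1 + sqrt(3)*c^4/4 + 4*c^3/3 + c^2*k/2 + sqrt(3)*c + 4*sqrt(3)*exp(sqrt(3)*c)/3


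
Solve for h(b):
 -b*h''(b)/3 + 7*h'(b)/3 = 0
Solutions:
 h(b) = C1 + C2*b^8


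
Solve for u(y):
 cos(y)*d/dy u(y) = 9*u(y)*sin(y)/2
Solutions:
 u(y) = C1/cos(y)^(9/2)


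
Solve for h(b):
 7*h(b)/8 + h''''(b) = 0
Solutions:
 h(b) = (C1*sin(2^(3/4)*7^(1/4)*b/4) + C2*cos(2^(3/4)*7^(1/4)*b/4))*exp(-2^(3/4)*7^(1/4)*b/4) + (C3*sin(2^(3/4)*7^(1/4)*b/4) + C4*cos(2^(3/4)*7^(1/4)*b/4))*exp(2^(3/4)*7^(1/4)*b/4)


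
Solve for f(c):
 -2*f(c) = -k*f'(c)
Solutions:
 f(c) = C1*exp(2*c/k)


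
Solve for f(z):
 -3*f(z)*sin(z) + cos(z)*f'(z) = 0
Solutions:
 f(z) = C1/cos(z)^3


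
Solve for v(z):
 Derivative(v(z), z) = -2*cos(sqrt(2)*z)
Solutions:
 v(z) = C1 - sqrt(2)*sin(sqrt(2)*z)


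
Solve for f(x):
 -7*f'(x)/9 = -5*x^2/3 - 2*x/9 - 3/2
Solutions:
 f(x) = C1 + 5*x^3/7 + x^2/7 + 27*x/14


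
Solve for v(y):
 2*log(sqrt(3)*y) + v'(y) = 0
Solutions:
 v(y) = C1 - 2*y*log(y) - y*log(3) + 2*y


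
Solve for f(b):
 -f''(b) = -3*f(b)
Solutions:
 f(b) = C1*exp(-sqrt(3)*b) + C2*exp(sqrt(3)*b)


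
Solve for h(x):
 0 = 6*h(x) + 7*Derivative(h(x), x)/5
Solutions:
 h(x) = C1*exp(-30*x/7)


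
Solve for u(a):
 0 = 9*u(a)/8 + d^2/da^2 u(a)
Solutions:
 u(a) = C1*sin(3*sqrt(2)*a/4) + C2*cos(3*sqrt(2)*a/4)


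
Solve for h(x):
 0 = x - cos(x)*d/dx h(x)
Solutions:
 h(x) = C1 + Integral(x/cos(x), x)


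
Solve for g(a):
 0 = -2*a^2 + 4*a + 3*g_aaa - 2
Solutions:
 g(a) = C1 + C2*a + C3*a^2 + a^5/90 - a^4/18 + a^3/9


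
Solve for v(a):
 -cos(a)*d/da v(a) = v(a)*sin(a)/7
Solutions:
 v(a) = C1*cos(a)^(1/7)


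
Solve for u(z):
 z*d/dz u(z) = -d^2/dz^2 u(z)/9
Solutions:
 u(z) = C1 + C2*erf(3*sqrt(2)*z/2)


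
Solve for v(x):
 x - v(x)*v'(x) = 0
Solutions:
 v(x) = -sqrt(C1 + x^2)
 v(x) = sqrt(C1 + x^2)


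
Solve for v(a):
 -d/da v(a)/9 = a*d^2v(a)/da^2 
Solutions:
 v(a) = C1 + C2*a^(8/9)


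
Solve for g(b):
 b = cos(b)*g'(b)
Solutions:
 g(b) = C1 + Integral(b/cos(b), b)


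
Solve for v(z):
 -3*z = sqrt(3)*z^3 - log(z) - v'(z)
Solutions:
 v(z) = C1 + sqrt(3)*z^4/4 + 3*z^2/2 - z*log(z) + z


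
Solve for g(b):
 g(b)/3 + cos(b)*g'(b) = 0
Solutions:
 g(b) = C1*(sin(b) - 1)^(1/6)/(sin(b) + 1)^(1/6)


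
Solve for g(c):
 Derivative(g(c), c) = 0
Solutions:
 g(c) = C1


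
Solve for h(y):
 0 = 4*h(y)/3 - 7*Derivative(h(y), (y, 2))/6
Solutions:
 h(y) = C1*exp(-2*sqrt(14)*y/7) + C2*exp(2*sqrt(14)*y/7)


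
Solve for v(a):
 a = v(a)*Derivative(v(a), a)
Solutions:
 v(a) = -sqrt(C1 + a^2)
 v(a) = sqrt(C1 + a^2)


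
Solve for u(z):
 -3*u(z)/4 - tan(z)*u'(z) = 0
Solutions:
 u(z) = C1/sin(z)^(3/4)


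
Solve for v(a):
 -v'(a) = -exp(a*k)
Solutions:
 v(a) = C1 + exp(a*k)/k


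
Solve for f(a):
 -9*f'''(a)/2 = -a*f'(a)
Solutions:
 f(a) = C1 + Integral(C2*airyai(6^(1/3)*a/3) + C3*airybi(6^(1/3)*a/3), a)


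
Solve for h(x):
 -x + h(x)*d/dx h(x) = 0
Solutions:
 h(x) = -sqrt(C1 + x^2)
 h(x) = sqrt(C1 + x^2)


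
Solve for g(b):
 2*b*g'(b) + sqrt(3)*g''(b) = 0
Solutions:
 g(b) = C1 + C2*erf(3^(3/4)*b/3)


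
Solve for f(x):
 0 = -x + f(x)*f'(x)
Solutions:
 f(x) = -sqrt(C1 + x^2)
 f(x) = sqrt(C1 + x^2)


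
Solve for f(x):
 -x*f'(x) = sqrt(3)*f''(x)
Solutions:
 f(x) = C1 + C2*erf(sqrt(2)*3^(3/4)*x/6)


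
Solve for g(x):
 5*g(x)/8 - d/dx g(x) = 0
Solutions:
 g(x) = C1*exp(5*x/8)


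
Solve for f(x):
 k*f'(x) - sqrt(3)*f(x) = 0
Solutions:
 f(x) = C1*exp(sqrt(3)*x/k)


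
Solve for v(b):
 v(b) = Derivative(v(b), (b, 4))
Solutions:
 v(b) = C1*exp(-b) + C2*exp(b) + C3*sin(b) + C4*cos(b)


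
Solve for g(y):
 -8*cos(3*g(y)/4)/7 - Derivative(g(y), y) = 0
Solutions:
 8*y/7 - 2*log(sin(3*g(y)/4) - 1)/3 + 2*log(sin(3*g(y)/4) + 1)/3 = C1


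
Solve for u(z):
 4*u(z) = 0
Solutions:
 u(z) = 0


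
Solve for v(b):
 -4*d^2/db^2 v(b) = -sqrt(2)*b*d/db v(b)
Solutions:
 v(b) = C1 + C2*erfi(2^(3/4)*b/4)


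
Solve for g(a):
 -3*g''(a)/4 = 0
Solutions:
 g(a) = C1 + C2*a


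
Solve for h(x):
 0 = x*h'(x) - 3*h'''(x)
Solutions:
 h(x) = C1 + Integral(C2*airyai(3^(2/3)*x/3) + C3*airybi(3^(2/3)*x/3), x)


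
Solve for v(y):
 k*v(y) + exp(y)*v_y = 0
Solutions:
 v(y) = C1*exp(k*exp(-y))


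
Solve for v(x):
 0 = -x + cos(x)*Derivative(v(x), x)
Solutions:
 v(x) = C1 + Integral(x/cos(x), x)


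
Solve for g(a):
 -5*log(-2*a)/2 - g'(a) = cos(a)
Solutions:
 g(a) = C1 - 5*a*log(-a)/2 - 5*a*log(2)/2 + 5*a/2 - sin(a)


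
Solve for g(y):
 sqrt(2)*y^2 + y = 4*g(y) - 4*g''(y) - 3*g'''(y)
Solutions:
 g(y) = C1*exp(-y*(8*2^(2/3)/(9*sqrt(537) + 211)^(1/3) + 8 + 2^(1/3)*(9*sqrt(537) + 211)^(1/3))/18)*sin(2^(1/3)*sqrt(3)*y*(-(9*sqrt(537) + 211)^(1/3) + 8*2^(1/3)/(9*sqrt(537) + 211)^(1/3))/18) + C2*exp(-y*(8*2^(2/3)/(9*sqrt(537) + 211)^(1/3) + 8 + 2^(1/3)*(9*sqrt(537) + 211)^(1/3))/18)*cos(2^(1/3)*sqrt(3)*y*(-(9*sqrt(537) + 211)^(1/3) + 8*2^(1/3)/(9*sqrt(537) + 211)^(1/3))/18) + C3*exp(y*(-4 + 8*2^(2/3)/(9*sqrt(537) + 211)^(1/3) + 2^(1/3)*(9*sqrt(537) + 211)^(1/3))/9) + sqrt(2)*y^2/4 + y/4 + sqrt(2)/2


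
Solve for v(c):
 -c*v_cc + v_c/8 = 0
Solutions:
 v(c) = C1 + C2*c^(9/8)


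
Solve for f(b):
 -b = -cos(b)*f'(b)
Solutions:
 f(b) = C1 + Integral(b/cos(b), b)


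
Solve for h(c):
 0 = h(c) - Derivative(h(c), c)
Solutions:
 h(c) = C1*exp(c)


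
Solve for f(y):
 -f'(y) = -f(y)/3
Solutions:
 f(y) = C1*exp(y/3)


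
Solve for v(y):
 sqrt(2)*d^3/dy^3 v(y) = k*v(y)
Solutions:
 v(y) = C1*exp(2^(5/6)*k^(1/3)*y/2) + C2*exp(2^(5/6)*k^(1/3)*y*(-1 + sqrt(3)*I)/4) + C3*exp(-2^(5/6)*k^(1/3)*y*(1 + sqrt(3)*I)/4)


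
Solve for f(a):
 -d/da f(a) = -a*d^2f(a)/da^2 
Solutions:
 f(a) = C1 + C2*a^2


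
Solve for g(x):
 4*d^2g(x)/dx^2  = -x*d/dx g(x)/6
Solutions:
 g(x) = C1 + C2*erf(sqrt(3)*x/12)


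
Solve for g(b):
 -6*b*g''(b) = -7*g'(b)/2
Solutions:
 g(b) = C1 + C2*b^(19/12)


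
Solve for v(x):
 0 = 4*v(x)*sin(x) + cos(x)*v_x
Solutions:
 v(x) = C1*cos(x)^4


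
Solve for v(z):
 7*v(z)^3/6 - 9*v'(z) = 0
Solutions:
 v(z) = -3*sqrt(3)*sqrt(-1/(C1 + 7*z))
 v(z) = 3*sqrt(3)*sqrt(-1/(C1 + 7*z))


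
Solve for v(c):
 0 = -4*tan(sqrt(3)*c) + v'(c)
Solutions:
 v(c) = C1 - 4*sqrt(3)*log(cos(sqrt(3)*c))/3


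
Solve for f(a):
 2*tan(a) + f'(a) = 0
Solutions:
 f(a) = C1 + 2*log(cos(a))


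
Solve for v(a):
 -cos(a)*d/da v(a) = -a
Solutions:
 v(a) = C1 + Integral(a/cos(a), a)


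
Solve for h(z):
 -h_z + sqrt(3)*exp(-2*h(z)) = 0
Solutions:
 h(z) = log(-sqrt(C1 + 2*sqrt(3)*z))
 h(z) = log(C1 + 2*sqrt(3)*z)/2


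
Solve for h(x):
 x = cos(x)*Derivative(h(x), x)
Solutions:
 h(x) = C1 + Integral(x/cos(x), x)


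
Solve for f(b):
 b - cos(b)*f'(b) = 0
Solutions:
 f(b) = C1 + Integral(b/cos(b), b)


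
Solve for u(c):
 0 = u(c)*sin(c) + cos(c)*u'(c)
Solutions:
 u(c) = C1*cos(c)


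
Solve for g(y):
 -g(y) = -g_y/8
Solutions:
 g(y) = C1*exp(8*y)


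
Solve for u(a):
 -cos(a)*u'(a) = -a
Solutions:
 u(a) = C1 + Integral(a/cos(a), a)


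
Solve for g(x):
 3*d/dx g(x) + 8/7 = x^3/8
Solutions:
 g(x) = C1 + x^4/96 - 8*x/21


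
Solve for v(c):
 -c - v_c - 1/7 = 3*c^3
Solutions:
 v(c) = C1 - 3*c^4/4 - c^2/2 - c/7


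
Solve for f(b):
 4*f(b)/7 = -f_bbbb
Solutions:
 f(b) = (C1*sin(7^(3/4)*b/7) + C2*cos(7^(3/4)*b/7))*exp(-7^(3/4)*b/7) + (C3*sin(7^(3/4)*b/7) + C4*cos(7^(3/4)*b/7))*exp(7^(3/4)*b/7)


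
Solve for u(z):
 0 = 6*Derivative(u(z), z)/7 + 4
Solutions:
 u(z) = C1 - 14*z/3


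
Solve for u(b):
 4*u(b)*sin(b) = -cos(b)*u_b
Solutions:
 u(b) = C1*cos(b)^4


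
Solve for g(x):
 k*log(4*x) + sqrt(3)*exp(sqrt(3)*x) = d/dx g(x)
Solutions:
 g(x) = C1 + k*x*log(x) + k*x*(-1 + 2*log(2)) + exp(sqrt(3)*x)


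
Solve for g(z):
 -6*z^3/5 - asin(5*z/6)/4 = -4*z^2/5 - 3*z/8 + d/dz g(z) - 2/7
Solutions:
 g(z) = C1 - 3*z^4/10 + 4*z^3/15 + 3*z^2/16 - z*asin(5*z/6)/4 + 2*z/7 - sqrt(36 - 25*z^2)/20


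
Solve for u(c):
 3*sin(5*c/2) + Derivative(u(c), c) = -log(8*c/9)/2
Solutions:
 u(c) = C1 - c*log(c)/2 - 3*c*log(2)/2 + c/2 + c*log(3) + 6*cos(5*c/2)/5


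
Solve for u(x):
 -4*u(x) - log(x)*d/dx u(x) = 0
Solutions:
 u(x) = C1*exp(-4*li(x))


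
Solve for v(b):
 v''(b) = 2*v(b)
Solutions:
 v(b) = C1*exp(-sqrt(2)*b) + C2*exp(sqrt(2)*b)


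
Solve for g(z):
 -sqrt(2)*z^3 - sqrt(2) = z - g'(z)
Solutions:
 g(z) = C1 + sqrt(2)*z^4/4 + z^2/2 + sqrt(2)*z


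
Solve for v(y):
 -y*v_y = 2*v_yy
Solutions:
 v(y) = C1 + C2*erf(y/2)


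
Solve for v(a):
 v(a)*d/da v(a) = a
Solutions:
 v(a) = -sqrt(C1 + a^2)
 v(a) = sqrt(C1 + a^2)


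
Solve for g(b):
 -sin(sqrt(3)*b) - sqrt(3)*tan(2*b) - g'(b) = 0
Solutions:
 g(b) = C1 + sqrt(3)*log(cos(2*b))/2 + sqrt(3)*cos(sqrt(3)*b)/3


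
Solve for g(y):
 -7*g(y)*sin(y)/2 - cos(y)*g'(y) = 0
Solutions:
 g(y) = C1*cos(y)^(7/2)


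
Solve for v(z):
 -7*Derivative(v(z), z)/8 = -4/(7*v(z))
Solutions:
 v(z) = -sqrt(C1 + 64*z)/7
 v(z) = sqrt(C1 + 64*z)/7


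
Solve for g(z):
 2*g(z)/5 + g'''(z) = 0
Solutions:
 g(z) = C3*exp(-2^(1/3)*5^(2/3)*z/5) + (C1*sin(2^(1/3)*sqrt(3)*5^(2/3)*z/10) + C2*cos(2^(1/3)*sqrt(3)*5^(2/3)*z/10))*exp(2^(1/3)*5^(2/3)*z/10)


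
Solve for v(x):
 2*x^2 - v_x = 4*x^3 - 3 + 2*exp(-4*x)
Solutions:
 v(x) = C1 - x^4 + 2*x^3/3 + 3*x + exp(-4*x)/2


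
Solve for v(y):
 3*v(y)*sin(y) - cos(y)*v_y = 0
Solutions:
 v(y) = C1/cos(y)^3


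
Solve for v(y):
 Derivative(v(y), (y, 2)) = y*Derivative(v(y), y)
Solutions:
 v(y) = C1 + C2*erfi(sqrt(2)*y/2)


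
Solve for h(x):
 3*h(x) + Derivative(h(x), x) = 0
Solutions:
 h(x) = C1*exp(-3*x)


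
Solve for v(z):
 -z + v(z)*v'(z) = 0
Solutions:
 v(z) = -sqrt(C1 + z^2)
 v(z) = sqrt(C1 + z^2)


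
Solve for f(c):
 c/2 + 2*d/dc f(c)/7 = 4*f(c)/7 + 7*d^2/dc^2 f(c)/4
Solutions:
 f(c) = 7*c/8 + (C1*sin(16*sqrt(3)*c/49) + C2*cos(16*sqrt(3)*c/49))*exp(4*c/49) + 7/16


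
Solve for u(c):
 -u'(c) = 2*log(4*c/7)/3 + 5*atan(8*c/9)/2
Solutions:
 u(c) = C1 - 2*c*log(c)/3 - 5*c*atan(8*c/9)/2 - 4*c*log(2)/3 + 2*c/3 + 2*c*log(7)/3 + 45*log(64*c^2 + 81)/32


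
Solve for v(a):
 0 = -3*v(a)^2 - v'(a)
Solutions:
 v(a) = 1/(C1 + 3*a)


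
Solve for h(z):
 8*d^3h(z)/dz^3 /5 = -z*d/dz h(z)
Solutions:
 h(z) = C1 + Integral(C2*airyai(-5^(1/3)*z/2) + C3*airybi(-5^(1/3)*z/2), z)


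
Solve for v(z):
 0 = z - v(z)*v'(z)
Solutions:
 v(z) = -sqrt(C1 + z^2)
 v(z) = sqrt(C1 + z^2)


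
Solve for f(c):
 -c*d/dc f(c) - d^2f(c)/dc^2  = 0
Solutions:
 f(c) = C1 + C2*erf(sqrt(2)*c/2)


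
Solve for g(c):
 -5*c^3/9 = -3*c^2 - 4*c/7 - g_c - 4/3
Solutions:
 g(c) = C1 + 5*c^4/36 - c^3 - 2*c^2/7 - 4*c/3


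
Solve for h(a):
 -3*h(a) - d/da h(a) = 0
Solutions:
 h(a) = C1*exp(-3*a)


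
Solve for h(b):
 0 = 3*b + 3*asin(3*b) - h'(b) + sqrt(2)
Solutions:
 h(b) = C1 + 3*b^2/2 + 3*b*asin(3*b) + sqrt(2)*b + sqrt(1 - 9*b^2)


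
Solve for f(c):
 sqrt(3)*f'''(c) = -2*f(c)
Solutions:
 f(c) = C3*exp(-2^(1/3)*3^(5/6)*c/3) + (C1*sin(6^(1/3)*c/2) + C2*cos(6^(1/3)*c/2))*exp(2^(1/3)*3^(5/6)*c/6)


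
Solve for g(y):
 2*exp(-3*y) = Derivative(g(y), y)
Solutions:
 g(y) = C1 - 2*exp(-3*y)/3


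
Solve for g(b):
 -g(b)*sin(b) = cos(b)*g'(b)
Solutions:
 g(b) = C1*cos(b)


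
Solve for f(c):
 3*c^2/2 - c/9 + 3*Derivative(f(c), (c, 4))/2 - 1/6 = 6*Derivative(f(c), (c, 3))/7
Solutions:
 f(c) = C1 + C2*c + C3*c^2 + C4*exp(4*c/7) + 7*c^5/240 + 1295*c^4/5184 + 8897*c^3/5184


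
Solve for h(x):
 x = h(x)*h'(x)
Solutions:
 h(x) = -sqrt(C1 + x^2)
 h(x) = sqrt(C1 + x^2)


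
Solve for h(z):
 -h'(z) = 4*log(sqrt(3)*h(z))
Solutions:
 Integral(1/(2*log(_y) + log(3)), (_y, h(z)))/2 = C1 - z


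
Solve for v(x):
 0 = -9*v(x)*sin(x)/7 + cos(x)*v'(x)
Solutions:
 v(x) = C1/cos(x)^(9/7)


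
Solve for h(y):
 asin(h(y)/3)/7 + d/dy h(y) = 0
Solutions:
 Integral(1/asin(_y/3), (_y, h(y))) = C1 - y/7


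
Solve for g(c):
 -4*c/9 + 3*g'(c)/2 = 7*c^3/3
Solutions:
 g(c) = C1 + 7*c^4/18 + 4*c^2/27


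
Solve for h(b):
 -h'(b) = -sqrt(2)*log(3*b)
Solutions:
 h(b) = C1 + sqrt(2)*b*log(b) - sqrt(2)*b + sqrt(2)*b*log(3)


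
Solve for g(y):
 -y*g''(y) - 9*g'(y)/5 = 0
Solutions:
 g(y) = C1 + C2/y^(4/5)


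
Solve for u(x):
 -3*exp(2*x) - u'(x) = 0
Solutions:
 u(x) = C1 - 3*exp(2*x)/2


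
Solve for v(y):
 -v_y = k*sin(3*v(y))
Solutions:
 v(y) = -acos((-C1 - exp(6*k*y))/(C1 - exp(6*k*y)))/3 + 2*pi/3
 v(y) = acos((-C1 - exp(6*k*y))/(C1 - exp(6*k*y)))/3


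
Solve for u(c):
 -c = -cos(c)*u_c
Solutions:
 u(c) = C1 + Integral(c/cos(c), c)


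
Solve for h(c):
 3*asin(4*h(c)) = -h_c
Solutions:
 Integral(1/asin(4*_y), (_y, h(c))) = C1 - 3*c


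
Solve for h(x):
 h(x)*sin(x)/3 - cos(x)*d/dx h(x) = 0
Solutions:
 h(x) = C1/cos(x)^(1/3)


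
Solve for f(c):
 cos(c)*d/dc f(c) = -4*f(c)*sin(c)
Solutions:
 f(c) = C1*cos(c)^4


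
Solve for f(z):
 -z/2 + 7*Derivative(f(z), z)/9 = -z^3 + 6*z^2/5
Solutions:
 f(z) = C1 - 9*z^4/28 + 18*z^3/35 + 9*z^2/28


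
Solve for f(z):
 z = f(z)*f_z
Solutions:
 f(z) = -sqrt(C1 + z^2)
 f(z) = sqrt(C1 + z^2)


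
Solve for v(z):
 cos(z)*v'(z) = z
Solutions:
 v(z) = C1 + Integral(z/cos(z), z)


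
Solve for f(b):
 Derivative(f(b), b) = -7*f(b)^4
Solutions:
 f(b) = (-3^(2/3) - 3*3^(1/6)*I)*(1/(C1 + 7*b))^(1/3)/6
 f(b) = (-3^(2/3) + 3*3^(1/6)*I)*(1/(C1 + 7*b))^(1/3)/6
 f(b) = (1/(C1 + 21*b))^(1/3)


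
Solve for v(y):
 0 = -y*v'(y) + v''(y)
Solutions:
 v(y) = C1 + C2*erfi(sqrt(2)*y/2)


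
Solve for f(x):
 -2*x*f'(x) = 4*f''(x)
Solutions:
 f(x) = C1 + C2*erf(x/2)


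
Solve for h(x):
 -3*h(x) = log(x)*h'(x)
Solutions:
 h(x) = C1*exp(-3*li(x))


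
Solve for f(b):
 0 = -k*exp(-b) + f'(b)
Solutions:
 f(b) = C1 - k*exp(-b)


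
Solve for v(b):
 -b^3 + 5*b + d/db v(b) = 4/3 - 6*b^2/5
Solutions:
 v(b) = C1 + b^4/4 - 2*b^3/5 - 5*b^2/2 + 4*b/3


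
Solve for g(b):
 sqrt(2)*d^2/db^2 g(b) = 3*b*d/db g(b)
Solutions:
 g(b) = C1 + C2*erfi(2^(1/4)*sqrt(3)*b/2)


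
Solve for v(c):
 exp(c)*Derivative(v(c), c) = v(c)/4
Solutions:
 v(c) = C1*exp(-exp(-c)/4)


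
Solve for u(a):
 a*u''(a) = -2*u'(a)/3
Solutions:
 u(a) = C1 + C2*a^(1/3)


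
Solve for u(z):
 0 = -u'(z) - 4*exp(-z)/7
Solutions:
 u(z) = C1 + 4*exp(-z)/7


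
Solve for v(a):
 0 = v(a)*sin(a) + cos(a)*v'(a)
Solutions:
 v(a) = C1*cos(a)


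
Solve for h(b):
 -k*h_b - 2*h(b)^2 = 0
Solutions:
 h(b) = k/(C1*k + 2*b)


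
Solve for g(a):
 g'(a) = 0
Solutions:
 g(a) = C1


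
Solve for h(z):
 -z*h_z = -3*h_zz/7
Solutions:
 h(z) = C1 + C2*erfi(sqrt(42)*z/6)


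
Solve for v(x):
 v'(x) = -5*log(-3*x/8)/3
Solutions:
 v(x) = C1 - 5*x*log(-x)/3 + x*(-5*log(3)/3 + 5/3 + 5*log(2))


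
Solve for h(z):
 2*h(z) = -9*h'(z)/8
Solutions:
 h(z) = C1*exp(-16*z/9)


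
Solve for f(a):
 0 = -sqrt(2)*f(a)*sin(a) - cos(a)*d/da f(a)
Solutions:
 f(a) = C1*cos(a)^(sqrt(2))


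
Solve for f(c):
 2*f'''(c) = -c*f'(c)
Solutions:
 f(c) = C1 + Integral(C2*airyai(-2^(2/3)*c/2) + C3*airybi(-2^(2/3)*c/2), c)


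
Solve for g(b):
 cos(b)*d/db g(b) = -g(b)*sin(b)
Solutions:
 g(b) = C1*cos(b)


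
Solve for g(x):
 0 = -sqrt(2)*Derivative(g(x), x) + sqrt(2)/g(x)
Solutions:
 g(x) = -sqrt(C1 + 2*x)
 g(x) = sqrt(C1 + 2*x)


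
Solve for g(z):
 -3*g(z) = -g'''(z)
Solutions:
 g(z) = C3*exp(3^(1/3)*z) + (C1*sin(3^(5/6)*z/2) + C2*cos(3^(5/6)*z/2))*exp(-3^(1/3)*z/2)


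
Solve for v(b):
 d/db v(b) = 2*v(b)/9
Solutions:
 v(b) = C1*exp(2*b/9)


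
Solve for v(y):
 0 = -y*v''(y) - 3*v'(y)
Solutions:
 v(y) = C1 + C2/y^2


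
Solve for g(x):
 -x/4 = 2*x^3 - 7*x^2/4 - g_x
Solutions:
 g(x) = C1 + x^4/2 - 7*x^3/12 + x^2/8


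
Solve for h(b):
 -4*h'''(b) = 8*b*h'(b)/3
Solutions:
 h(b) = C1 + Integral(C2*airyai(-2^(1/3)*3^(2/3)*b/3) + C3*airybi(-2^(1/3)*3^(2/3)*b/3), b)


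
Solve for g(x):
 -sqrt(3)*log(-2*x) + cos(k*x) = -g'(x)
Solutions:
 g(x) = C1 + sqrt(3)*x*(log(-x) - 1) + sqrt(3)*x*log(2) - Piecewise((sin(k*x)/k, Ne(k, 0)), (x, True))


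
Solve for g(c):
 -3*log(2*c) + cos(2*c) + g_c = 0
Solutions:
 g(c) = C1 + 3*c*log(c) - 3*c + 3*c*log(2) - sin(2*c)/2


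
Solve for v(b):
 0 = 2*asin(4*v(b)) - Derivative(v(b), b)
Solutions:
 Integral(1/asin(4*_y), (_y, v(b))) = C1 + 2*b


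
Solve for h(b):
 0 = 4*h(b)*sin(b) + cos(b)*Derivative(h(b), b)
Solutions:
 h(b) = C1*cos(b)^4


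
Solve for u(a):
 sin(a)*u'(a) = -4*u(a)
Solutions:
 u(a) = C1*(cos(a)^2 + 2*cos(a) + 1)/(cos(a)^2 - 2*cos(a) + 1)


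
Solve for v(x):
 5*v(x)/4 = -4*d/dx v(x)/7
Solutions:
 v(x) = C1*exp(-35*x/16)


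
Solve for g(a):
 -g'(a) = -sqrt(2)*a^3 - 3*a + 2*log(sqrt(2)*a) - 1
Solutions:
 g(a) = C1 + sqrt(2)*a^4/4 + 3*a^2/2 - 2*a*log(a) - a*log(2) + 3*a


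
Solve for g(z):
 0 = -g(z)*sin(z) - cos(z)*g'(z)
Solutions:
 g(z) = C1*cos(z)


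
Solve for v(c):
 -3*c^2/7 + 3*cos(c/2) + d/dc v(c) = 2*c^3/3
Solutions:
 v(c) = C1 + c^4/6 + c^3/7 - 6*sin(c/2)


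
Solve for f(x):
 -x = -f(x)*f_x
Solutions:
 f(x) = -sqrt(C1 + x^2)
 f(x) = sqrt(C1 + x^2)


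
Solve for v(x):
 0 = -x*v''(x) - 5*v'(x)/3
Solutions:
 v(x) = C1 + C2/x^(2/3)


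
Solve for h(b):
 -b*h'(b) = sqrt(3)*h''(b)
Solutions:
 h(b) = C1 + C2*erf(sqrt(2)*3^(3/4)*b/6)


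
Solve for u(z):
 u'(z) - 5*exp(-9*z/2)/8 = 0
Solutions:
 u(z) = C1 - 5*exp(-9*z/2)/36


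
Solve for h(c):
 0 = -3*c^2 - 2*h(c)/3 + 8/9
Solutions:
 h(c) = 4/3 - 9*c^2/2


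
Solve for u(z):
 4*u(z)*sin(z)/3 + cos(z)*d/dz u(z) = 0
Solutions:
 u(z) = C1*cos(z)^(4/3)


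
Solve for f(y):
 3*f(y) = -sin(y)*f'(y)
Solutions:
 f(y) = C1*(cos(y) + 1)^(3/2)/(cos(y) - 1)^(3/2)


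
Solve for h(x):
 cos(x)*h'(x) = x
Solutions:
 h(x) = C1 + Integral(x/cos(x), x)


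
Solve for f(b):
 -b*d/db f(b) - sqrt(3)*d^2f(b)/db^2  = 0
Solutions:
 f(b) = C1 + C2*erf(sqrt(2)*3^(3/4)*b/6)


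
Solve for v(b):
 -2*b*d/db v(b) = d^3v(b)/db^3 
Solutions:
 v(b) = C1 + Integral(C2*airyai(-2^(1/3)*b) + C3*airybi(-2^(1/3)*b), b)


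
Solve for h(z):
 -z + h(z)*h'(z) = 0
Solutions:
 h(z) = -sqrt(C1 + z^2)
 h(z) = sqrt(C1 + z^2)


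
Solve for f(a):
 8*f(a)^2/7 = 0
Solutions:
 f(a) = 0


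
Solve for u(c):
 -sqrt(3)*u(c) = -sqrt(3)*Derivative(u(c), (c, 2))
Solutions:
 u(c) = C1*exp(-c) + C2*exp(c)


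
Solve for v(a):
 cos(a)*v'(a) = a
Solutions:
 v(a) = C1 + Integral(a/cos(a), a)


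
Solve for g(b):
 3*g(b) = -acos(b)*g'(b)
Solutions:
 g(b) = C1*exp(-3*Integral(1/acos(b), b))


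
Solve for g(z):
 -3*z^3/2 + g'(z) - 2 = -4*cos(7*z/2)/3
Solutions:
 g(z) = C1 + 3*z^4/8 + 2*z - 8*sin(7*z/2)/21


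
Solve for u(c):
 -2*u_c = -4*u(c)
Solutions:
 u(c) = C1*exp(2*c)


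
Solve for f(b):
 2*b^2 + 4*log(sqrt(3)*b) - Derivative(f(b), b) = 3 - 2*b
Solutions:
 f(b) = C1 + 2*b^3/3 + b^2 + 4*b*log(b) - 7*b + b*log(9)


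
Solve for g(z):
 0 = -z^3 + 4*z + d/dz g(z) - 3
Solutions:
 g(z) = C1 + z^4/4 - 2*z^2 + 3*z


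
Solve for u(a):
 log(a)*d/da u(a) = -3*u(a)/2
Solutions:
 u(a) = C1*exp(-3*li(a)/2)


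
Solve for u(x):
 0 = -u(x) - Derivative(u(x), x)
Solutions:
 u(x) = C1*exp(-x)


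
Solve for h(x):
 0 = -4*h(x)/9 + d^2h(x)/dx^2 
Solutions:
 h(x) = C1*exp(-2*x/3) + C2*exp(2*x/3)


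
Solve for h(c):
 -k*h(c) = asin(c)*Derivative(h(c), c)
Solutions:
 h(c) = C1*exp(-k*Integral(1/asin(c), c))


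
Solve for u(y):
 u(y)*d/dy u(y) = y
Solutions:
 u(y) = -sqrt(C1 + y^2)
 u(y) = sqrt(C1 + y^2)


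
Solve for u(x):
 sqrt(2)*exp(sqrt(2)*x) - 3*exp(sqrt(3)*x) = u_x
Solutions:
 u(x) = C1 + exp(sqrt(2)*x) - sqrt(3)*exp(sqrt(3)*x)


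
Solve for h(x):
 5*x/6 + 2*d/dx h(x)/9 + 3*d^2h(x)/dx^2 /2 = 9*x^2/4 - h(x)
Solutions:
 h(x) = 9*x^2/4 - 11*x/6 + (C1*sin(sqrt(482)*x/27) + C2*cos(sqrt(482)*x/27))*exp(-2*x/27) - 685/108


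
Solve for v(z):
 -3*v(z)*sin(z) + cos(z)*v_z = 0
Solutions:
 v(z) = C1/cos(z)^3


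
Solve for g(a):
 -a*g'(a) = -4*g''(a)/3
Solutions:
 g(a) = C1 + C2*erfi(sqrt(6)*a/4)


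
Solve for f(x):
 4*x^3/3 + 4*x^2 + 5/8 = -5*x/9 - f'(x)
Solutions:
 f(x) = C1 - x^4/3 - 4*x^3/3 - 5*x^2/18 - 5*x/8


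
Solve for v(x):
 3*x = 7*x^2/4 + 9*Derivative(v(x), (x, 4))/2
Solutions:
 v(x) = C1 + C2*x + C3*x^2 + C4*x^3 - 7*x^6/6480 + x^5/180


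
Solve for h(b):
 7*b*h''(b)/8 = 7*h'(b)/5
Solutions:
 h(b) = C1 + C2*b^(13/5)


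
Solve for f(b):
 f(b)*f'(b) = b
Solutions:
 f(b) = -sqrt(C1 + b^2)
 f(b) = sqrt(C1 + b^2)


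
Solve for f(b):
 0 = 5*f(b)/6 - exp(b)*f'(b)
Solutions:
 f(b) = C1*exp(-5*exp(-b)/6)


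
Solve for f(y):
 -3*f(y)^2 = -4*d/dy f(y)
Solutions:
 f(y) = -4/(C1 + 3*y)


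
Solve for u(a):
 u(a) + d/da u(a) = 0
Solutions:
 u(a) = C1*exp(-a)


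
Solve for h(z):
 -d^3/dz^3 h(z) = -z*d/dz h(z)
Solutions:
 h(z) = C1 + Integral(C2*airyai(z) + C3*airybi(z), z)


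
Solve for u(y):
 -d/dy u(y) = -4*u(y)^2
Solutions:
 u(y) = -1/(C1 + 4*y)


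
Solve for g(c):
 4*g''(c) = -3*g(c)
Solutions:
 g(c) = C1*sin(sqrt(3)*c/2) + C2*cos(sqrt(3)*c/2)


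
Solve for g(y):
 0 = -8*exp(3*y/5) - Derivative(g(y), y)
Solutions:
 g(y) = C1 - 40*exp(3*y/5)/3


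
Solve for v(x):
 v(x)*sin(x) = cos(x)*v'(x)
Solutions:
 v(x) = C1/cos(x)


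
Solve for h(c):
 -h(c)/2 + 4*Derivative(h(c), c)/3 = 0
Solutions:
 h(c) = C1*exp(3*c/8)


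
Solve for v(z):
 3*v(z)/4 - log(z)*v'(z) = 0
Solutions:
 v(z) = C1*exp(3*li(z)/4)


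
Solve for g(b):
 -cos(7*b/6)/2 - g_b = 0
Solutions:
 g(b) = C1 - 3*sin(7*b/6)/7


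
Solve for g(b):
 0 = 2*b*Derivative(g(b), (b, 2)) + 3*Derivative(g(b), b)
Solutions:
 g(b) = C1 + C2/sqrt(b)


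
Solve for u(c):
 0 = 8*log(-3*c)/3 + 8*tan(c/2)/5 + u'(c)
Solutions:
 u(c) = C1 - 8*c*log(-c)/3 - 8*c*log(3)/3 + 8*c/3 + 16*log(cos(c/2))/5


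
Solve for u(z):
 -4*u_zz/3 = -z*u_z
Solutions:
 u(z) = C1 + C2*erfi(sqrt(6)*z/4)


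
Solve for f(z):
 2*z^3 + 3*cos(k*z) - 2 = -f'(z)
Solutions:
 f(z) = C1 - z^4/2 + 2*z - 3*sin(k*z)/k


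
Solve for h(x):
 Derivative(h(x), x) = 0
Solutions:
 h(x) = C1


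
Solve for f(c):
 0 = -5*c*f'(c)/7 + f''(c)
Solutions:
 f(c) = C1 + C2*erfi(sqrt(70)*c/14)


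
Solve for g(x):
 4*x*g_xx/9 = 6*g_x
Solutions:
 g(x) = C1 + C2*x^(29/2)


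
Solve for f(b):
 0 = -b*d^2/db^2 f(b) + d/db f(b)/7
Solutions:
 f(b) = C1 + C2*b^(8/7)


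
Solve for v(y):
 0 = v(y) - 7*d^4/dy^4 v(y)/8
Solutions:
 v(y) = C1*exp(-14^(3/4)*y/7) + C2*exp(14^(3/4)*y/7) + C3*sin(14^(3/4)*y/7) + C4*cos(14^(3/4)*y/7)


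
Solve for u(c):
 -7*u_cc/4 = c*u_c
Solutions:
 u(c) = C1 + C2*erf(sqrt(14)*c/7)


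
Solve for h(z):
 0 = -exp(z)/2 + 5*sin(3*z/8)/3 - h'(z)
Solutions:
 h(z) = C1 - exp(z)/2 - 40*cos(3*z/8)/9


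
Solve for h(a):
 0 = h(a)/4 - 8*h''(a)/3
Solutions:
 h(a) = C1*exp(-sqrt(6)*a/8) + C2*exp(sqrt(6)*a/8)


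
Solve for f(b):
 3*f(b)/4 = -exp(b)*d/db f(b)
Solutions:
 f(b) = C1*exp(3*exp(-b)/4)


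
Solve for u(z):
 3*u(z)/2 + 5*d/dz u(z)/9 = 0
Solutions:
 u(z) = C1*exp(-27*z/10)


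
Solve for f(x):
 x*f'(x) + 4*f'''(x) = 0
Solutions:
 f(x) = C1 + Integral(C2*airyai(-2^(1/3)*x/2) + C3*airybi(-2^(1/3)*x/2), x)


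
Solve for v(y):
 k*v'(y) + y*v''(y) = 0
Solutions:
 v(y) = C1 + y^(1 - re(k))*(C2*sin(log(y)*Abs(im(k))) + C3*cos(log(y)*im(k)))


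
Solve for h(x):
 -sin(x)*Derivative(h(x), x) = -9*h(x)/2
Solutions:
 h(x) = C1*(cos(x) - 1)^(1/4)*(cos(x)^2 - 2*cos(x) + 1)/((cos(x) + 1)^(1/4)*(cos(x)^2 + 2*cos(x) + 1))


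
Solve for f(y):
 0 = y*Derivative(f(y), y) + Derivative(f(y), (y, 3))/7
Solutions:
 f(y) = C1 + Integral(C2*airyai(-7^(1/3)*y) + C3*airybi(-7^(1/3)*y), y)


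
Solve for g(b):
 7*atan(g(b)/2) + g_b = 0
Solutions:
 Integral(1/atan(_y/2), (_y, g(b))) = C1 - 7*b


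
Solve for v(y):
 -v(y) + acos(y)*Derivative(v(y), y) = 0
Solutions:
 v(y) = C1*exp(Integral(1/acos(y), y))


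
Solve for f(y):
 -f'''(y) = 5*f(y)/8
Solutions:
 f(y) = C3*exp(-5^(1/3)*y/2) + (C1*sin(sqrt(3)*5^(1/3)*y/4) + C2*cos(sqrt(3)*5^(1/3)*y/4))*exp(5^(1/3)*y/4)


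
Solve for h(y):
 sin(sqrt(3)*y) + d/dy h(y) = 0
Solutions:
 h(y) = C1 + sqrt(3)*cos(sqrt(3)*y)/3


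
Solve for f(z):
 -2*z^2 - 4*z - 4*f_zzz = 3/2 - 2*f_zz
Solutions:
 f(z) = C1 + C2*z + C3*exp(z/2) + z^4/12 + z^3 + 51*z^2/8


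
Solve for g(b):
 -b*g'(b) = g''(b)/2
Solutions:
 g(b) = C1 + C2*erf(b)


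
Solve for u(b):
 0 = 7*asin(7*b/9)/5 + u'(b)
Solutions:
 u(b) = C1 - 7*b*asin(7*b/9)/5 - sqrt(81 - 49*b^2)/5


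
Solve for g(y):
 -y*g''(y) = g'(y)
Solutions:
 g(y) = C1 + C2*log(y)


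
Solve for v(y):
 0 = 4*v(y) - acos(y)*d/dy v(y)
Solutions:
 v(y) = C1*exp(4*Integral(1/acos(y), y))


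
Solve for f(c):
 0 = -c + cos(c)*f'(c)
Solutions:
 f(c) = C1 + Integral(c/cos(c), c)


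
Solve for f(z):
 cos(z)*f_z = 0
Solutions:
 f(z) = C1


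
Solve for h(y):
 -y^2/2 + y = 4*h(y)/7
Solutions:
 h(y) = 7*y*(2 - y)/8


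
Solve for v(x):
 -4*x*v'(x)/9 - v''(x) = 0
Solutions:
 v(x) = C1 + C2*erf(sqrt(2)*x/3)


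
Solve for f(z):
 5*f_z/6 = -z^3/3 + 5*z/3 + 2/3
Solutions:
 f(z) = C1 - z^4/10 + z^2 + 4*z/5


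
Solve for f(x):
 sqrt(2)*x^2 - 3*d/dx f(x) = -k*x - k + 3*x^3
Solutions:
 f(x) = C1 + k*x^2/6 + k*x/3 - x^4/4 + sqrt(2)*x^3/9


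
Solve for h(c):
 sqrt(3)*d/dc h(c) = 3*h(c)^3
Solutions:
 h(c) = -sqrt(2)*sqrt(-1/(C1 + sqrt(3)*c))/2
 h(c) = sqrt(2)*sqrt(-1/(C1 + sqrt(3)*c))/2


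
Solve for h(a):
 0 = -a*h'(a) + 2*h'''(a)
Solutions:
 h(a) = C1 + Integral(C2*airyai(2^(2/3)*a/2) + C3*airybi(2^(2/3)*a/2), a)


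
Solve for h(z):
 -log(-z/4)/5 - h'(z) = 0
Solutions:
 h(z) = C1 - z*log(-z)/5 + z*(1 + 2*log(2))/5


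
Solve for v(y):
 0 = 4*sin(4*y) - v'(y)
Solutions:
 v(y) = C1 - cos(4*y)


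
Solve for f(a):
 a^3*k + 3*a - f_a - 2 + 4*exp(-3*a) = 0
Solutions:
 f(a) = C1 + a^4*k/4 + 3*a^2/2 - 2*a - 4*exp(-3*a)/3


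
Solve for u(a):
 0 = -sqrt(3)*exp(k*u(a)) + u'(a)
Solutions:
 u(a) = Piecewise((log(-1/(C1*k + sqrt(3)*a*k))/k, Ne(k, 0)), (nan, True))
 u(a) = Piecewise((C1 + sqrt(3)*a, Eq(k, 0)), (nan, True))


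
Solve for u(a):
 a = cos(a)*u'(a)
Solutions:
 u(a) = C1 + Integral(a/cos(a), a)


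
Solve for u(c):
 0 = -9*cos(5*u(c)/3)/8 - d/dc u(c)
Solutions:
 9*c/8 - 3*log(sin(5*u(c)/3) - 1)/10 + 3*log(sin(5*u(c)/3) + 1)/10 = C1


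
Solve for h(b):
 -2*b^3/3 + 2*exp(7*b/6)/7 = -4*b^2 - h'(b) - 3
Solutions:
 h(b) = C1 + b^4/6 - 4*b^3/3 - 3*b - 12*exp(7*b/6)/49


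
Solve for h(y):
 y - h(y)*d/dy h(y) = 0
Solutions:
 h(y) = -sqrt(C1 + y^2)
 h(y) = sqrt(C1 + y^2)


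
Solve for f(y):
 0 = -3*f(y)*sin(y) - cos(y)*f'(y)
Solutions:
 f(y) = C1*cos(y)^3


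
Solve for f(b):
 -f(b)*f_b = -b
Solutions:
 f(b) = -sqrt(C1 + b^2)
 f(b) = sqrt(C1 + b^2)


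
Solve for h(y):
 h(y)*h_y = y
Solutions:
 h(y) = -sqrt(C1 + y^2)
 h(y) = sqrt(C1 + y^2)


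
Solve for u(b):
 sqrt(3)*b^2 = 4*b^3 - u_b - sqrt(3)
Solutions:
 u(b) = C1 + b^4 - sqrt(3)*b^3/3 - sqrt(3)*b


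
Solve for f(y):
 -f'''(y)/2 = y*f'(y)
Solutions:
 f(y) = C1 + Integral(C2*airyai(-2^(1/3)*y) + C3*airybi(-2^(1/3)*y), y)


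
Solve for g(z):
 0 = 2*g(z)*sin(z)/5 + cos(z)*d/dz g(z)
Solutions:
 g(z) = C1*cos(z)^(2/5)


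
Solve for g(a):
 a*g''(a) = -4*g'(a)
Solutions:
 g(a) = C1 + C2/a^3


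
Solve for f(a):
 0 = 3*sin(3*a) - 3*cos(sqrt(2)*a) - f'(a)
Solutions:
 f(a) = C1 - 3*sqrt(2)*sin(sqrt(2)*a)/2 - cos(3*a)


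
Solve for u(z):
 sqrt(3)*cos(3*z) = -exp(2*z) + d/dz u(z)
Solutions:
 u(z) = C1 + exp(2*z)/2 + sqrt(3)*sin(3*z)/3


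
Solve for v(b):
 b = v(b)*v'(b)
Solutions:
 v(b) = -sqrt(C1 + b^2)
 v(b) = sqrt(C1 + b^2)


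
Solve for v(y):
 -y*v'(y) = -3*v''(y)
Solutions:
 v(y) = C1 + C2*erfi(sqrt(6)*y/6)


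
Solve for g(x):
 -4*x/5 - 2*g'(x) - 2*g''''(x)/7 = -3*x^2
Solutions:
 g(x) = C1 + C4*exp(-7^(1/3)*x) + x^3/2 - x^2/5 + (C2*sin(sqrt(3)*7^(1/3)*x/2) + C3*cos(sqrt(3)*7^(1/3)*x/2))*exp(7^(1/3)*x/2)


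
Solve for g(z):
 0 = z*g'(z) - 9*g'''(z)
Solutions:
 g(z) = C1 + Integral(C2*airyai(3^(1/3)*z/3) + C3*airybi(3^(1/3)*z/3), z)


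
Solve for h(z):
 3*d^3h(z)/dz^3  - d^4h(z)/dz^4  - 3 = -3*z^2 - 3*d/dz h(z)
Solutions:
 h(z) = C1 + C2*exp(z*(-2^(2/3)*(sqrt(21) + 5)^(1/3)/4 - 2^(1/3)/(2*(sqrt(21) + 5)^(1/3)) + 1))*sin(2^(1/3)*sqrt(3)*z*(-2^(1/3)*(sqrt(21) + 5)^(1/3) + 2/(sqrt(21) + 5)^(1/3))/4) + C3*exp(z*(-2^(2/3)*(sqrt(21) + 5)^(1/3)/4 - 2^(1/3)/(2*(sqrt(21) + 5)^(1/3)) + 1))*cos(2^(1/3)*sqrt(3)*z*(-2^(1/3)*(sqrt(21) + 5)^(1/3) + 2/(sqrt(21) + 5)^(1/3))/4) + C4*exp(z*(2^(1/3)/(sqrt(21) + 5)^(1/3) + 1 + 2^(2/3)*(sqrt(21) + 5)^(1/3)/2)) - z^3/3 + 3*z


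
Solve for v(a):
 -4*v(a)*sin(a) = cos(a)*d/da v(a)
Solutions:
 v(a) = C1*cos(a)^4


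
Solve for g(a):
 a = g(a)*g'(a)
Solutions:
 g(a) = -sqrt(C1 + a^2)
 g(a) = sqrt(C1 + a^2)


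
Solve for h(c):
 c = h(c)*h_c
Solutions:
 h(c) = -sqrt(C1 + c^2)
 h(c) = sqrt(C1 + c^2)


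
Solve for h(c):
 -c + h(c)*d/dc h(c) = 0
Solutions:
 h(c) = -sqrt(C1 + c^2)
 h(c) = sqrt(C1 + c^2)


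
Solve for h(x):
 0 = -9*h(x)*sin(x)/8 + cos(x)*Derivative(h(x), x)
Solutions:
 h(x) = C1/cos(x)^(9/8)


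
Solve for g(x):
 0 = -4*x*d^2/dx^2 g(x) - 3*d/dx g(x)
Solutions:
 g(x) = C1 + C2*x^(1/4)


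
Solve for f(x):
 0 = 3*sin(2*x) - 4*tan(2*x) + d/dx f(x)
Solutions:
 f(x) = C1 - 2*log(cos(2*x)) + 3*cos(2*x)/2


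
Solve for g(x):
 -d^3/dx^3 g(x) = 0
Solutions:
 g(x) = C1 + C2*x + C3*x^2


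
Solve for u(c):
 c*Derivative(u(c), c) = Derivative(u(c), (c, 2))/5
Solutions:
 u(c) = C1 + C2*erfi(sqrt(10)*c/2)


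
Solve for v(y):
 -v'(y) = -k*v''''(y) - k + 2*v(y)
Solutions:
 v(y) = C1*exp(y*Piecewise((-sqrt(-(-1/k^2)^(1/3))/2 - sqrt((-1/k^2)^(1/3) - 2/(k*sqrt(-(-1/k^2)^(1/3))))/2, Eq(1/k, 0)), (-sqrt(2*(sqrt(8/(27*k^3) + 1/(256*k^4)) + 1/(16*k^2))^(1/3) - 4/(3*k*(sqrt(8/(27*k^3) + 1/(256*k^4)) + 1/(16*k^2))^(1/3)))/2 - sqrt(-2*(sqrt(8/(27*k^3) + 1/(256*k^4)) + 1/(16*k^2))^(1/3) - 2/(k*sqrt(2*(sqrt(8/(27*k^3) + 1/(256*k^4)) + 1/(16*k^2))^(1/3) - 4/(3*k*(sqrt(8/(27*k^3) + 1/(256*k^4)) + 1/(16*k^2))^(1/3)))) + 4/(3*k*(sqrt(8/(27*k^3) + 1/(256*k^4)) + 1/(16*k^2))^(1/3)))/2, True))) + C2*exp(y*Piecewise((-sqrt(-(-1/k^2)^(1/3))/2 + sqrt((-1/k^2)^(1/3) - 2/(k*sqrt(-(-1/k^2)^(1/3))))/2, Eq(1/k, 0)), (-sqrt(2*(sqrt(8/(27*k^3) + 1/(256*k^4)) + 1/(16*k^2))^(1/3) - 4/(3*k*(sqrt(8/(27*k^3) + 1/(256*k^4)) + 1/(16*k^2))^(1/3)))/2 + sqrt(-2*(sqrt(8/(27*k^3) + 1/(256*k^4)) + 1/(16*k^2))^(1/3) - 2/(k*sqrt(2*(sqrt(8/(27*k^3) + 1/(256*k^4)) + 1/(16*k^2))^(1/3) - 4/(3*k*(sqrt(8/(27*k^3) + 1/(256*k^4)) + 1/(16*k^2))^(1/3)))) + 4/(3*k*(sqrt(8/(27*k^3) + 1/(256*k^4)) + 1/(16*k^2))^(1/3)))/2, True))) + C3*exp(y*Piecewise((sqrt(-(-1/k^2)^(1/3))/2 - sqrt((-1/k^2)^(1/3) + 2/(k*sqrt(-(-1/k^2)^(1/3))))/2, Eq(1/k, 0)), (sqrt(2*(sqrt(8/(27*k^3) + 1/(256*k^4)) + 1/(16*k^2))^(1/3) - 4/(3*k*(sqrt(8/(27*k^3) + 1/(256*k^4)) + 1/(16*k^2))^(1/3)))/2 - sqrt(-2*(sqrt(8/(27*k^3) + 1/(256*k^4)) + 1/(16*k^2))^(1/3) + 2/(k*sqrt(2*(sqrt(8/(27*k^3) + 1/(256*k^4)) + 1/(16*k^2))^(1/3) - 4/(3*k*(sqrt(8/(27*k^3) + 1/(256*k^4)) + 1/(16*k^2))^(1/3)))) + 4/(3*k*(sqrt(8/(27*k^3) + 1/(256*k^4)) + 1/(16*k^2))^(1/3)))/2, True))) + C4*exp(y*Piecewise((sqrt(-(-1/k^2)^(1/3))/2 + sqrt((-1/k^2)^(1/3) + 2/(k*sqrt(-(-1/k^2)^(1/3))))/2, Eq(1/k, 0)), (sqrt(2*(sqrt(8/(27*k^3) + 1/(256*k^4)) + 1/(16*k^2))^(1/3) - 4/(3*k*(sqrt(8/(27*k^3) + 1/(256*k^4)) + 1/(16*k^2))^(1/3)))/2 + sqrt(-2*(sqrt(8/(27*k^3) + 1/(256*k^4)) + 1/(16*k^2))^(1/3) + 2/(k*sqrt(2*(sqrt(8/(27*k^3) + 1/(256*k^4)) + 1/(16*k^2))^(1/3) - 4/(3*k*(sqrt(8/(27*k^3) + 1/(256*k^4)) + 1/(16*k^2))^(1/3)))) + 4/(3*k*(sqrt(8/(27*k^3) + 1/(256*k^4)) + 1/(16*k^2))^(1/3)))/2, True))) + k/2


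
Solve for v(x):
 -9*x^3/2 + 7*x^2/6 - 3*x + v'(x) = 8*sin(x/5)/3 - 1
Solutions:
 v(x) = C1 + 9*x^4/8 - 7*x^3/18 + 3*x^2/2 - x - 40*cos(x/5)/3


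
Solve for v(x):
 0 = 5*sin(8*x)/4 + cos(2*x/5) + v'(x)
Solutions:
 v(x) = C1 - 5*sin(2*x/5)/2 + 5*cos(8*x)/32


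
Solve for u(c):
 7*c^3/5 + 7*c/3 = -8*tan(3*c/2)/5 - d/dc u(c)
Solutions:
 u(c) = C1 - 7*c^4/20 - 7*c^2/6 + 16*log(cos(3*c/2))/15


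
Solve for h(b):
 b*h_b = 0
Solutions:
 h(b) = C1


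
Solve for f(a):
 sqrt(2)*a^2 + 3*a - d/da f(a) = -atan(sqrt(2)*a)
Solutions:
 f(a) = C1 + sqrt(2)*a^3/3 + 3*a^2/2 + a*atan(sqrt(2)*a) - sqrt(2)*log(2*a^2 + 1)/4


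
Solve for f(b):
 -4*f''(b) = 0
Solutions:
 f(b) = C1 + C2*b


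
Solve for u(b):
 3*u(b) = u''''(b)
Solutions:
 u(b) = C1*exp(-3^(1/4)*b) + C2*exp(3^(1/4)*b) + C3*sin(3^(1/4)*b) + C4*cos(3^(1/4)*b)


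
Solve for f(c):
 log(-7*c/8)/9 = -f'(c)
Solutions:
 f(c) = C1 - c*log(-c)/9 + c*(-log(7) + 1 + 3*log(2))/9


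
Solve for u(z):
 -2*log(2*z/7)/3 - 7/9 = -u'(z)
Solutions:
 u(z) = C1 + 2*z*log(z)/3 - 2*z*log(7)/3 + z/9 + 2*z*log(2)/3


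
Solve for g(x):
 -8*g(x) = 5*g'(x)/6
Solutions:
 g(x) = C1*exp(-48*x/5)


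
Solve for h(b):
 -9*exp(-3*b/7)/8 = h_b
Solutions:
 h(b) = C1 + 21*exp(-3*b/7)/8


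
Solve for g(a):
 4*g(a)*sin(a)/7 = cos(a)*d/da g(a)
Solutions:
 g(a) = C1/cos(a)^(4/7)


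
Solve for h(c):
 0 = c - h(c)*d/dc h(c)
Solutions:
 h(c) = -sqrt(C1 + c^2)
 h(c) = sqrt(C1 + c^2)


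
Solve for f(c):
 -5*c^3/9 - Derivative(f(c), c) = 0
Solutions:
 f(c) = C1 - 5*c^4/36


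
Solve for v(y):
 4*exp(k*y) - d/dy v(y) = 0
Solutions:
 v(y) = C1 + 4*exp(k*y)/k


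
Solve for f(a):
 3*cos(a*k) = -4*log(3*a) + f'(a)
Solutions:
 f(a) = C1 + 4*a*log(a) - 4*a + 4*a*log(3) + 3*Piecewise((sin(a*k)/k, Ne(k, 0)), (a, True))
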